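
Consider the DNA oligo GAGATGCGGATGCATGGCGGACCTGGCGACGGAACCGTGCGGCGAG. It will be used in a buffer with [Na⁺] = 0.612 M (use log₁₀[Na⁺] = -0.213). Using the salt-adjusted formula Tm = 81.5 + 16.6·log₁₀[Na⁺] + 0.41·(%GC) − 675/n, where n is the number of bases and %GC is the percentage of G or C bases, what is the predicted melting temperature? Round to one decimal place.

91.8°C

Length n = 46. Base counts: T=5, G=21, C=11, A=9
G+C = 32, so %GC = 32/46 × 100 = 69.565%
Salt term: 16.6 × (-0.213) = -3.536
GC term: 0.41 × 69.565 = 28.522; length term: −675/46 = −14.674
Tm = 81.5 + (-3.536) + 28.522 − 14.674 = 91.812 → 91.8°C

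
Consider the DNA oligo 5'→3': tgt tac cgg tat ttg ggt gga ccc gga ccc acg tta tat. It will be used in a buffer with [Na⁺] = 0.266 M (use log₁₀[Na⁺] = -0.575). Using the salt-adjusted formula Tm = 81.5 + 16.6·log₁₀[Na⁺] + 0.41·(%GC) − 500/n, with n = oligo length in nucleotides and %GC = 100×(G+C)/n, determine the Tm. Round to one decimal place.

Length n = 39. Counting bases: C=9, A=7, T=12, G=11
G+C = 20, so %GC = 20/39 × 100 = 51.282%
Salt term: 16.6 × (-0.575) = -9.545
GC term: 0.41 × 51.282 = 21.026; length term: −500/39 = −12.821
Tm = 81.5 + (-9.545) + 21.026 − 12.821 = 80.16 → 80.2°C

80.2°C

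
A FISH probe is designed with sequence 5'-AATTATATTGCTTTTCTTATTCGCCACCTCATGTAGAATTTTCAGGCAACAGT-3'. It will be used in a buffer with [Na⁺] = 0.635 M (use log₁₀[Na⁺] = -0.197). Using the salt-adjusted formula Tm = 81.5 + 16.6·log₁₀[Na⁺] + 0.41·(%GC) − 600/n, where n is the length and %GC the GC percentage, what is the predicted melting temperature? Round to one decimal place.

80.8°C

Length n = 53. G=7, A=14, T=21, C=11
G+C = 18, so %GC = 18/53 × 100 = 33.962%
Salt term: 16.6 × (-0.197) = -3.27
GC term: 0.41 × 33.962 = 13.924; length term: −600/53 = −11.321
Tm = 81.5 + (-3.27) + 13.924 − 11.321 = 80.833 → 80.8°C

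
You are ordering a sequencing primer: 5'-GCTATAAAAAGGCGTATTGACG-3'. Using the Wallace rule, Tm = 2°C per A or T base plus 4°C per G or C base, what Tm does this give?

62°C

Scanning the sequence gives C=3, A=8, T=5, G=6.
AT pairs contribute 13, GC pairs contribute 9.
Tm = 2×13 + 4×9 = 62°C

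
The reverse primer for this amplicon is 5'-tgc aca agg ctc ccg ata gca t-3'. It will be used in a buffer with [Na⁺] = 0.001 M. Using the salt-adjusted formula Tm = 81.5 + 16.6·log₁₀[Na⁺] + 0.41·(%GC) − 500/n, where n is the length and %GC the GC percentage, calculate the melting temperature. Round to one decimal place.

Length n = 22. Counting bases: C=7, T=4, G=5, A=6
G+C = 12, so %GC = 12/22 × 100 = 54.545%
Salt term: 16.6 × (-3) = -49.8
GC term: 0.41 × 54.545 = 22.363; length term: −500/22 = −22.727
Tm = 81.5 + (-49.8) + 22.363 − 22.727 = 31.336 → 31.3°C

31.3°C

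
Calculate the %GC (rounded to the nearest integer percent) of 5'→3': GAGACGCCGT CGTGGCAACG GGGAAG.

69%

Base counts: G=12, T=2, A=6, C=6
G+C = 12 + 6 = 18 out of 26 bases
%GC = 18/26 × 100 = 69.23% ≈ 69%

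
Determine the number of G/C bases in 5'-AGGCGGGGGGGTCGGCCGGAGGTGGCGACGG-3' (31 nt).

26

Scanning the sequence gives A=3, T=2, G=20, C=6.
Total G or C: 20 + 6 = 26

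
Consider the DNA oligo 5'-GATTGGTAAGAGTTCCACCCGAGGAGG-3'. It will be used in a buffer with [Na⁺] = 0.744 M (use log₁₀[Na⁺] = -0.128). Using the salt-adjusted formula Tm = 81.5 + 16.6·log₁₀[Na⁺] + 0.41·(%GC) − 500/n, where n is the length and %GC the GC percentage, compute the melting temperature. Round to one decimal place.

83.6°C

Length n = 27. Base counts: G=10, A=7, C=5, T=5
G+C = 15, so %GC = 15/27 × 100 = 55.556%
Salt term: 16.6 × (-0.128) = -2.125
GC term: 0.41 × 55.556 = 22.778; length term: −500/27 = −18.519
Tm = 81.5 + (-2.125) + 22.778 − 18.519 = 83.634 → 83.6°C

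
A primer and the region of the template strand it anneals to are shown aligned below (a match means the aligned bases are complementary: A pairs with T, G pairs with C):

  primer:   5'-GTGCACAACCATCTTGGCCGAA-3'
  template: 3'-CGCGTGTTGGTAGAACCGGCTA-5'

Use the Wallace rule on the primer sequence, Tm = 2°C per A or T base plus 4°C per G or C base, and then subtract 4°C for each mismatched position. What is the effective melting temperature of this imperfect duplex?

Primer base counts: A=6, T=4, G=5, C=7 → A+T=10, G+C=12
Perfect-match Tm = 2(10) + 4(12) = 20 + 48 = 68°C
Mismatches (positions where the bases are not complementary): 2 (at positions 2, 22)
Effective Tm = 68 − 2×4 = 68 − 8 = 60°C

60°C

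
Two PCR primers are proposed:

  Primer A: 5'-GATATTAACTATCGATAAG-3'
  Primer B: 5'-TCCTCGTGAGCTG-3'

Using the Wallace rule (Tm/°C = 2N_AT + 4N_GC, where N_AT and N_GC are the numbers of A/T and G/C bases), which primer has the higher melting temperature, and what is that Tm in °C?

Primer A, 48°C

Primer A: A+T=14, G+C=5 → Tm = 2(14)+4(5) = 48°C
Primer B: A+T=5, G+C=8 → Tm = 2(5)+4(8) = 42°C
48°C vs 42°C → primer A is higher.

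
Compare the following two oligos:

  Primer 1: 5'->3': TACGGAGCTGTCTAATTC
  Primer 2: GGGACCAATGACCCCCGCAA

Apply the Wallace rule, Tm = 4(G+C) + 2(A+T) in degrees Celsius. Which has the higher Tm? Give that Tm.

Primer 2, 66°C

Primer 1: A+T=10, G+C=8 → Tm = 2(10)+4(8) = 52°C
Primer 2: A+T=7, G+C=13 → Tm = 2(7)+4(13) = 66°C
52°C vs 66°C → primer 2 is higher.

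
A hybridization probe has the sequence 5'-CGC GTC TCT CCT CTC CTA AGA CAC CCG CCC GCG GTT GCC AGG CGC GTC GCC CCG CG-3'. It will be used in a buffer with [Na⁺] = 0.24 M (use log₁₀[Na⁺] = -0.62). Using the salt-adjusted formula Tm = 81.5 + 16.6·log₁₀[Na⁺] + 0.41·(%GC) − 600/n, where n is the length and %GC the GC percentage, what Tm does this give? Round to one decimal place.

91.2°C

Length n = 56. Base counts: C=27, T=9, A=5, G=15
G+C = 42, so %GC = 42/56 × 100 = 75%
Salt term: 16.6 × (-0.62) = -10.292
GC term: 0.41 × 75 = 30.75; length term: −600/56 = −10.714
Tm = 81.5 + (-10.292) + 30.75 − 10.714 = 91.244 → 91.2°C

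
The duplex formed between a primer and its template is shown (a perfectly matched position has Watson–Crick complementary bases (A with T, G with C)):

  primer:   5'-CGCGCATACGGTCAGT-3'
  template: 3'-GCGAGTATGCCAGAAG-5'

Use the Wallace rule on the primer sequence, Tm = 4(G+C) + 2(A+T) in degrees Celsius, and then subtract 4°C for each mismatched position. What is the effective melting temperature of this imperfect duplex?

Primer base counts: A=3, T=3, G=5, C=5 → A+T=6, G+C=10
Perfect-match Tm = 2(6) + 4(10) = 12 + 40 = 52°C
Mismatches (positions where the bases are not complementary): 4 (at positions 4, 14, 15, 16)
Effective Tm = 52 − 4×4 = 52 − 16 = 36°C

36°C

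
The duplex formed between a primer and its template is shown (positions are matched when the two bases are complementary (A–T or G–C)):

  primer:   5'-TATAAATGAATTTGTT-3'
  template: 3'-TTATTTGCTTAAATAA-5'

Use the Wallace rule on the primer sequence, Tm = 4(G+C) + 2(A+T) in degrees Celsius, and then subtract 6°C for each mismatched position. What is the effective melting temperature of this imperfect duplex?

18°C

Primer base counts: A=6, T=8, G=2, C=0 → A+T=14, G+C=2
Perfect-match Tm = 2(14) + 4(2) = 28 + 8 = 36°C
Mismatches (positions where the bases are not complementary): 3 (at positions 1, 7, 14)
Effective Tm = 36 − 3×6 = 36 − 18 = 18°C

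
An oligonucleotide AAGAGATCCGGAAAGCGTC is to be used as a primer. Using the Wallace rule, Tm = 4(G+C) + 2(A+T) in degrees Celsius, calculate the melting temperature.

58°C

Counting bases: G=6, C=4, A=7, T=2
A+T = 9, G+C = 10
Tm = 2(9) + 4(10) = 18 + 40 = 58°C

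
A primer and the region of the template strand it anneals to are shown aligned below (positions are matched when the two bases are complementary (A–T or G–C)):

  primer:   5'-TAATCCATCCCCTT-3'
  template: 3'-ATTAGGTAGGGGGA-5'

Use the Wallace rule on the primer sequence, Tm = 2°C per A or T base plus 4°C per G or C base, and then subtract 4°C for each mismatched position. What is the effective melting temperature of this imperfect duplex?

36°C

Primer base counts: A=3, T=5, G=0, C=6 → A+T=8, G+C=6
Perfect-match Tm = 2(8) + 4(6) = 16 + 24 = 40°C
Mismatches (positions where the bases are not complementary): 1 (at position 13)
Effective Tm = 40 − 1×4 = 40 − 4 = 36°C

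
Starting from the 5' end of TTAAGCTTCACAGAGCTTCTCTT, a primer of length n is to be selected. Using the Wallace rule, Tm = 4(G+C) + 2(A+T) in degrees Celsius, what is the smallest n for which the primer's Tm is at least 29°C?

First 10 bases: TTAAGCTTCA → Tm = 26°C (< 29°C)
First 11 bases: TTAAGCTTCAC → Tm = 30°C (≥ 29°C)
Since every base adds ≥2°C, Tm only increases with n, so the threshold is first crossed at n = 11.

n = 11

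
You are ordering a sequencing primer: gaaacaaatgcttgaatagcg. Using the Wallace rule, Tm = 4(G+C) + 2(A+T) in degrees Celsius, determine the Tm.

G=5, C=3, A=9, T=4
A+T = 13, G+C = 8
Tm = 2×13 + 4×8 = 58°C

58°C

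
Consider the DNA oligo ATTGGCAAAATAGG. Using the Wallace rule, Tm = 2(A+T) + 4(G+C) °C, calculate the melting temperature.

38°C

Scanning the sequence gives C=1, A=6, G=4, T=3.
So N_AT = 9 and N_GC = 5.
Tm = 4·5 + 2·9 = 20 + 18 = 38°C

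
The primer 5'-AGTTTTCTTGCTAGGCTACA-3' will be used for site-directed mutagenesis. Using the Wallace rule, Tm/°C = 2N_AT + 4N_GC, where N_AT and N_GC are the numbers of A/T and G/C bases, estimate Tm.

56°C

Scanning the sequence gives A=4, G=4, T=8, C=4.
AT pairs contribute 12, GC pairs contribute 8.
Tm = 4·8 + 2·12 = 32 + 24 = 56°C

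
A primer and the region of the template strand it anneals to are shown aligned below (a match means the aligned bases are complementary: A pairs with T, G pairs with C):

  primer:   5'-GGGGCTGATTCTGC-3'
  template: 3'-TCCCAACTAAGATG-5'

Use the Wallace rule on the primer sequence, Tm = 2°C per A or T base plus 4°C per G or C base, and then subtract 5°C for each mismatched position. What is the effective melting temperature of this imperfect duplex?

31°C

Primer base counts: A=1, T=4, G=6, C=3 → A+T=5, G+C=9
Perfect-match Tm = 2(5) + 4(9) = 10 + 36 = 46°C
Mismatches (positions where the bases are not complementary): 3 (at positions 1, 5, 13)
Effective Tm = 46 − 3×5 = 46 − 15 = 31°C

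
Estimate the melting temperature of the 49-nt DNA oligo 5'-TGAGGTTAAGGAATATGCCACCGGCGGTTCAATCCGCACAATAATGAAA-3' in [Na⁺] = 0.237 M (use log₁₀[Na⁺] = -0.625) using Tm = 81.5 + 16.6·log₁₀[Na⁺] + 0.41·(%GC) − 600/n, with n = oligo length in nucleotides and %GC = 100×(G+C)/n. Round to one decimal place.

Length n = 49. Counting bases: G=12, C=10, A=17, T=10
G+C = 22, so %GC = 22/49 × 100 = 44.898%
Salt term: 16.6 × (-0.625) = -10.375
GC term: 0.41 × 44.898 = 18.408; length term: −600/49 = −12.245
Tm = 81.5 + (-10.375) + 18.408 − 12.245 = 77.288 → 77.3°C

77.3°C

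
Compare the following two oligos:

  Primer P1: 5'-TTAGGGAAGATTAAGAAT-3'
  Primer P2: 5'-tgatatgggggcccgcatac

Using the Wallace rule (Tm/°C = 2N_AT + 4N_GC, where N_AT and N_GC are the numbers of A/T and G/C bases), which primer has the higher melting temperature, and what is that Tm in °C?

Primer P2, 64°C

Primer P1: A+T=13, G+C=5 → Tm = 2(13)+4(5) = 46°C
Primer P2: A+T=8, G+C=12 → Tm = 2(8)+4(12) = 64°C
46°C vs 64°C → primer P2 is higher.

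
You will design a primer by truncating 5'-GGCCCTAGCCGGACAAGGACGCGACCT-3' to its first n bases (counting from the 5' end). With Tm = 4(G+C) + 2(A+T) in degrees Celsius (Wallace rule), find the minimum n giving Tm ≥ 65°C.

n = 20

First 19 bases: GGCCCTAGCCGGACAAGGA → Tm = 64°C (< 65°C)
First 20 bases: GGCCCTAGCCGGACAAGGAC → Tm = 68°C (≥ 65°C)
Each additional base adds 2°C (A/T) or 4°C (G/C), so Tm is non-decreasing in n; n = 20 is the first length to reach 65°C.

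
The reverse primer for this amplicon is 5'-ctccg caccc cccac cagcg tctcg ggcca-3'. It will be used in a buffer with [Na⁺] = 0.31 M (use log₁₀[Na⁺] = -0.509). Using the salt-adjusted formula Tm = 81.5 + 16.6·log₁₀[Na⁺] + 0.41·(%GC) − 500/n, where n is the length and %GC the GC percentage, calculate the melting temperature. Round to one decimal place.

Length n = 30. A=4, T=3, G=6, C=17
G+C = 23, so %GC = 23/30 × 100 = 76.667%
Salt term: 16.6 × (-0.509) = -8.449
GC term: 0.41 × 76.667 = 31.433; length term: −500/30 = −16.667
Tm = 81.5 + (-8.449) + 31.433 − 16.667 = 87.817 → 87.8°C

87.8°C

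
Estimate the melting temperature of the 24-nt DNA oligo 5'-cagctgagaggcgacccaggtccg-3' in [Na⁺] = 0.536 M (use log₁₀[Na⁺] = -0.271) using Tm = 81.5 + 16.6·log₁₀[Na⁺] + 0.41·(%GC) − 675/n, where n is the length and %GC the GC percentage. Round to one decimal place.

77.9°C

Length n = 24. Scanning the sequence gives A=5, T=2, C=8, G=9.
G+C = 17, so %GC = 17/24 × 100 = 70.833%
Salt term: 16.6 × (-0.271) = -4.499
GC term: 0.41 × 70.833 = 29.042; length term: −675/24 = −28.125
Tm = 81.5 + (-4.499) + 29.042 − 28.125 = 77.918 → 77.9°C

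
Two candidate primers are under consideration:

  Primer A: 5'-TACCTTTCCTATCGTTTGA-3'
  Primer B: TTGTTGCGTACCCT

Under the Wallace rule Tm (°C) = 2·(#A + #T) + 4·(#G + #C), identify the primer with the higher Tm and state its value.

Primer A: A+T=12, G+C=7 → Tm = 2(12)+4(7) = 52°C
Primer B: A+T=7, G+C=7 → Tm = 2(7)+4(7) = 42°C
52°C vs 42°C → primer A is higher.

Primer A, 52°C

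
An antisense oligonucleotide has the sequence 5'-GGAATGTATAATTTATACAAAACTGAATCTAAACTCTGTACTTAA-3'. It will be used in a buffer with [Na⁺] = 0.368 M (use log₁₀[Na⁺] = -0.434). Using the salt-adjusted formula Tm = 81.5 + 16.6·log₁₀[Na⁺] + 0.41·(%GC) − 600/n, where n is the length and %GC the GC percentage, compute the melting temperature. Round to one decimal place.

Length n = 45. Base counts: C=6, A=19, T=15, G=5
G+C = 11, so %GC = 11/45 × 100 = 24.444%
Salt term: 16.6 × (-0.434) = -7.204
GC term: 0.41 × 24.444 = 10.022; length term: −600/45 = −13.333
Tm = 81.5 + (-7.204) + 10.022 − 13.333 = 70.985 → 71.0°C

71.0°C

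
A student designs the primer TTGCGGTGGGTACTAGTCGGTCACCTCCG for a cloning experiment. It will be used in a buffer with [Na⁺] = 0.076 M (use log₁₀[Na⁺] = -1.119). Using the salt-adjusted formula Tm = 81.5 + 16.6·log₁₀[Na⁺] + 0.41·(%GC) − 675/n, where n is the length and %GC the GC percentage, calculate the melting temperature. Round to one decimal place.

Length n = 29. Scanning the sequence gives T=8, C=8, A=3, G=10.
G+C = 18, so %GC = 18/29 × 100 = 62.069%
Salt term: 16.6 × (-1.119) = -18.575
GC term: 0.41 × 62.069 = 25.448; length term: −675/29 = −23.276
Tm = 81.5 + (-18.575) + 25.448 − 23.276 = 65.097 → 65.1°C

65.1°C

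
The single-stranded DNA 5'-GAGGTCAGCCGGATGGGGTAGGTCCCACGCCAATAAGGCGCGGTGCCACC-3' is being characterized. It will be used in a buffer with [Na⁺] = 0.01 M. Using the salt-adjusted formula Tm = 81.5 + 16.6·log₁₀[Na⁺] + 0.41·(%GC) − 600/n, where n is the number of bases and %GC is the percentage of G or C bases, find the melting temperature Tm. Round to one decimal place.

Length n = 50. Counting bases: G=19, T=6, A=10, C=15
G+C = 34, so %GC = 34/50 × 100 = 68%
Salt term: 16.6 × (-2) = -33.2
GC term: 0.41 × 68 = 27.88; length term: −600/50 = −12
Tm = 81.5 + (-33.2) + 27.88 − 12 = 64.18 → 64.2°C

64.2°C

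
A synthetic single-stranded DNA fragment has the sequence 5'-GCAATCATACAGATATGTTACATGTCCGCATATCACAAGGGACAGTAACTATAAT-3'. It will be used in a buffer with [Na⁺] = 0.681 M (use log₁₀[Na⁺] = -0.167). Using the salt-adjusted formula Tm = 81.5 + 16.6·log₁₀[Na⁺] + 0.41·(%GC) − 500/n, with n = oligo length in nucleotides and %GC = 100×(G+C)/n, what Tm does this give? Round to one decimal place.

Length n = 55. T=14, A=21, G=9, C=11
G+C = 20, so %GC = 20/55 × 100 = 36.364%
Salt term: 16.6 × (-0.167) = -2.772
GC term: 0.41 × 36.364 = 14.909; length term: −500/55 = −9.091
Tm = 81.5 + (-2.772) + 14.909 − 9.091 = 84.546 → 84.5°C

84.5°C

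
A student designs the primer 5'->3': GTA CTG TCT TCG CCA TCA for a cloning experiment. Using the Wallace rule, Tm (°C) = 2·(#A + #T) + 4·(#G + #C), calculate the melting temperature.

54°C

Base counts: G=3, A=3, T=6, C=6
AT pairs contribute 9, GC pairs contribute 9.
Tm = 2×9 + 4×9 = 54°C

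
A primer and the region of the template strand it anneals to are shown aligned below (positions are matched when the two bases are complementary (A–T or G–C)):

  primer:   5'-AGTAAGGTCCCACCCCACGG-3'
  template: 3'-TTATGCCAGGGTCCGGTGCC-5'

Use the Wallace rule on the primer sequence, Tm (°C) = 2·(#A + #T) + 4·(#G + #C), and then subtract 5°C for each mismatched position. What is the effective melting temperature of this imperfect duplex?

Primer base counts: A=5, T=2, G=5, C=8 → A+T=7, G+C=13
Perfect-match Tm = 2(7) + 4(13) = 14 + 52 = 66°C
Mismatches (positions where the bases are not complementary): 4 (at positions 2, 5, 13, 14)
Effective Tm = 66 − 4×5 = 66 − 20 = 46°C

46°C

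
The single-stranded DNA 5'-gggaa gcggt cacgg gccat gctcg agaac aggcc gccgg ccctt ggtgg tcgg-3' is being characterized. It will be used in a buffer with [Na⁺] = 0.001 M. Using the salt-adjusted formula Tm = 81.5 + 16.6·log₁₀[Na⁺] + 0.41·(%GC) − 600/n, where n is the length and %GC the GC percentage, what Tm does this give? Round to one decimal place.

Length n = 54. Scanning the sequence gives T=7, A=8, C=16, G=23.
G+C = 39, so %GC = 39/54 × 100 = 72.222%
Salt term: 16.6 × (-3) = -49.8
GC term: 0.41 × 72.222 = 29.611; length term: −600/54 = −11.111
Tm = 81.5 + (-49.8) + 29.611 − 11.111 = 50.2 → 50.2°C

50.2°C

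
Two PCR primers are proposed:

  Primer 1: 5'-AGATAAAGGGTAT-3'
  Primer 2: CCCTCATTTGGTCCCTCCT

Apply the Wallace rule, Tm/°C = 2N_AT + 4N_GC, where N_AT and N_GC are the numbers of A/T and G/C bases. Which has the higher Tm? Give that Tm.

Primer 1: A+T=9, G+C=4 → Tm = 2(9)+4(4) = 34°C
Primer 2: A+T=8, G+C=11 → Tm = 2(8)+4(11) = 60°C
34°C vs 60°C → primer 2 is higher.

Primer 2, 60°C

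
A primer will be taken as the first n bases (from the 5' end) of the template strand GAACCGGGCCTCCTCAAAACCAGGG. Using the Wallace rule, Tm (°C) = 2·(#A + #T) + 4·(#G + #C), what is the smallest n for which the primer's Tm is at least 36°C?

First 9 bases: GAACCGGGC → Tm = 32°C (< 36°C)
First 10 bases: GAACCGGGCC → Tm = 36°C (≥ 36°C)
Since every base adds ≥2°C, Tm only increases with n, so the threshold is first crossed at n = 10.

n = 10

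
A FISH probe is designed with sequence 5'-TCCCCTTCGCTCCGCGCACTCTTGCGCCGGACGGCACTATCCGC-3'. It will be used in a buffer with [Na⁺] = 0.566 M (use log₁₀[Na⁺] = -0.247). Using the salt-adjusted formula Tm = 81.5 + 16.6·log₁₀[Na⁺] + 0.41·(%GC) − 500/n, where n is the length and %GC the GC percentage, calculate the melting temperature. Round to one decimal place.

Length n = 44. Scanning the sequence gives C=21, T=9, G=10, A=4.
G+C = 31, so %GC = 31/44 × 100 = 70.455%
Salt term: 16.6 × (-0.247) = -4.1
GC term: 0.41 × 70.455 = 28.887; length term: −500/44 = −11.364
Tm = 81.5 + (-4.1) + 28.887 − 11.364 = 94.923 → 94.9°C

94.9°C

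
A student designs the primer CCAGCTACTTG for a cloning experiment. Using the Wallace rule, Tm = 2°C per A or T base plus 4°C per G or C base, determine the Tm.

34°C

Counting bases: A=2, C=4, G=2, T=3
AT pairs contribute 5, GC pairs contribute 6.
Tm = 2(5) + 4(6) = 10 + 24 = 34°C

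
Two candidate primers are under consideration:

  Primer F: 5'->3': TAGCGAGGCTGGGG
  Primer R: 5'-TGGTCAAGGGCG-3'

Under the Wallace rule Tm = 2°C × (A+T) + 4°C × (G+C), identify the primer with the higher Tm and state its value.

Primer F, 48°C

Primer F: A+T=4, G+C=10 → Tm = 2(4)+4(10) = 48°C
Primer R: A+T=4, G+C=8 → Tm = 2(4)+4(8) = 40°C
48°C vs 40°C → primer F is higher.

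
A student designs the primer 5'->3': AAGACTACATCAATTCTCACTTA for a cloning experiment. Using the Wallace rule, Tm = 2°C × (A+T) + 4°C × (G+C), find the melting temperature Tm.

Scanning the sequence gives G=1, T=7, C=6, A=9.
A+T = 16, G+C = 7
Tm = 2×16 + 4×7 = 60°C

60°C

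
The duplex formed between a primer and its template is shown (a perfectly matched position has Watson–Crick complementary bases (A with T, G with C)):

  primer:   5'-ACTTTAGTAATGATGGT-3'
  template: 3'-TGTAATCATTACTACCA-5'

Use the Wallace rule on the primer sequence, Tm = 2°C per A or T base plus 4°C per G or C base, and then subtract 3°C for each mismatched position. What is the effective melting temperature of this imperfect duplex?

Primer base counts: A=5, T=7, G=4, C=1 → A+T=12, G+C=5
Perfect-match Tm = 2(12) + 4(5) = 24 + 20 = 44°C
Mismatches (positions where the bases are not complementary): 1 (at position 3)
Effective Tm = 44 − 1×3 = 44 − 3 = 41°C

41°C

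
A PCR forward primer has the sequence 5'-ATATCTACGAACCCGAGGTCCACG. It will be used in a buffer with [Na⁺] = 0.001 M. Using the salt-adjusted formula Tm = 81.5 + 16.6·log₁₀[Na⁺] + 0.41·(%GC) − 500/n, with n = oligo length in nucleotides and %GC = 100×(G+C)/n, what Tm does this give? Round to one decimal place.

Length n = 24. Base counts: A=7, T=4, C=8, G=5
G+C = 13, so %GC = 13/24 × 100 = 54.167%
Salt term: 16.6 × (-3) = -49.8
GC term: 0.41 × 54.167 = 22.208; length term: −500/24 = −20.833
Tm = 81.5 + (-49.8) + 22.208 − 20.833 = 33.075 → 33.1°C

33.1°C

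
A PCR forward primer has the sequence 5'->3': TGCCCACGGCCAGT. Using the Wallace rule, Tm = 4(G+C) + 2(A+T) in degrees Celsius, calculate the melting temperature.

48°C

Scanning the sequence gives T=2, A=2, C=6, G=4.
So N_AT = 4 and N_GC = 10.
Tm = 2(4) + 4(10) = 8 + 40 = 48°C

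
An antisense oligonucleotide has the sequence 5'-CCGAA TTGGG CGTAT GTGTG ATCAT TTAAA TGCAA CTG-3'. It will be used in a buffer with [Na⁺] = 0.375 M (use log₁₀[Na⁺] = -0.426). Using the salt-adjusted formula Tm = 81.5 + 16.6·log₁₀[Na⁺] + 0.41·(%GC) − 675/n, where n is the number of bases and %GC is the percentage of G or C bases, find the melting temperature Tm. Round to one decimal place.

Length n = 38. Scanning the sequence gives T=12, G=10, C=6, A=10.
G+C = 16, so %GC = 16/38 × 100 = 42.105%
Salt term: 16.6 × (-0.426) = -7.072
GC term: 0.41 × 42.105 = 17.263; length term: −675/38 = −17.763
Tm = 81.5 + (-7.072) + 17.263 − 17.763 = 73.928 → 73.9°C

73.9°C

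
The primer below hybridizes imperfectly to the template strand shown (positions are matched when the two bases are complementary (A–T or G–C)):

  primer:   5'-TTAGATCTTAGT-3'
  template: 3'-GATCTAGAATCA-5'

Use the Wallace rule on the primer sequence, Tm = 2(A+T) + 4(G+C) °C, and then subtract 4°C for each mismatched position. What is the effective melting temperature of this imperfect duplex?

Primer base counts: A=3, T=6, G=2, C=1 → A+T=9, G+C=3
Perfect-match Tm = 2(9) + 4(3) = 18 + 12 = 30°C
Mismatches (positions where the bases are not complementary): 1 (at position 1)
Effective Tm = 30 − 1×4 = 30 − 4 = 26°C

26°C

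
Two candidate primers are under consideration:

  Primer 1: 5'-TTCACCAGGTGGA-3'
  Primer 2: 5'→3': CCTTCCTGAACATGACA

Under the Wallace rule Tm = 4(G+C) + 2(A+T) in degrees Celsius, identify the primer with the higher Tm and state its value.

Primer 1: A+T=6, G+C=7 → Tm = 2(6)+4(7) = 40°C
Primer 2: A+T=9, G+C=8 → Tm = 2(9)+4(8) = 50°C
40°C vs 50°C → primer 2 is higher.

Primer 2, 50°C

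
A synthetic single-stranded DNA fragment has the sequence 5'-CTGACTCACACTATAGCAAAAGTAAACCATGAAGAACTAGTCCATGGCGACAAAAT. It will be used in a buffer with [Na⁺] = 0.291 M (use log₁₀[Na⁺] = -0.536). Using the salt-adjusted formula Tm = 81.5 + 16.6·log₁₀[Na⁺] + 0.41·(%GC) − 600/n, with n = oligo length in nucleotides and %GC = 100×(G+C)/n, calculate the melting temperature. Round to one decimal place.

78.0°C

Length n = 56. Scanning the sequence gives A=24, T=10, G=9, C=13.
G+C = 22, so %GC = 22/56 × 100 = 39.286%
Salt term: 16.6 × (-0.536) = -8.898
GC term: 0.41 × 39.286 = 16.107; length term: −600/56 = −10.714
Tm = 81.5 + (-8.898) + 16.107 − 10.714 = 77.995 → 78.0°C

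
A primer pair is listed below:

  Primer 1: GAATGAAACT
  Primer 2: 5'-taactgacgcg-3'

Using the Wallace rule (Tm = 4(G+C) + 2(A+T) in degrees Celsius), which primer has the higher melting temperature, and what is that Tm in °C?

Primer 2, 34°C

Primer 1: A+T=7, G+C=3 → Tm = 2(7)+4(3) = 26°C
Primer 2: A+T=5, G+C=6 → Tm = 2(5)+4(6) = 34°C
26°C vs 34°C → primer 2 is higher.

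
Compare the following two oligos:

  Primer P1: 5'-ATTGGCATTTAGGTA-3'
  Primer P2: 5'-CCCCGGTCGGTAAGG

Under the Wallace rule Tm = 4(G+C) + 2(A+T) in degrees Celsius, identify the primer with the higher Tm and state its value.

Primer P2, 52°C

Primer P1: A+T=10, G+C=5 → Tm = 2(10)+4(5) = 40°C
Primer P2: A+T=4, G+C=11 → Tm = 2(4)+4(11) = 52°C
40°C vs 52°C → primer P2 is higher.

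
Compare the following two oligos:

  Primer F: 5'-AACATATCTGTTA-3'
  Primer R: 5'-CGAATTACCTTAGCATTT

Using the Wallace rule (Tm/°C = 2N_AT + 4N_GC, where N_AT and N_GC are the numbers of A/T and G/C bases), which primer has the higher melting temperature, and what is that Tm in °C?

Primer R, 48°C

Primer F: A+T=10, G+C=3 → Tm = 2(10)+4(3) = 32°C
Primer R: A+T=12, G+C=6 → Tm = 2(12)+4(6) = 48°C
32°C vs 48°C → primer R is higher.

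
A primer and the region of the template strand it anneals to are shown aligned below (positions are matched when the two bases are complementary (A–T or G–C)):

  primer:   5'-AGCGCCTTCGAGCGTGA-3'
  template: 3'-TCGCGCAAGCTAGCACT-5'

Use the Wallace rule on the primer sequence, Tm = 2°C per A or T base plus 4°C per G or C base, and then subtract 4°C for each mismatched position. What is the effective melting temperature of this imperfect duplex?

48°C

Primer base counts: A=3, T=3, G=6, C=5 → A+T=6, G+C=11
Perfect-match Tm = 2(6) + 4(11) = 12 + 44 = 56°C
Mismatches (positions where the bases are not complementary): 2 (at positions 6, 12)
Effective Tm = 56 − 2×4 = 56 − 8 = 48°C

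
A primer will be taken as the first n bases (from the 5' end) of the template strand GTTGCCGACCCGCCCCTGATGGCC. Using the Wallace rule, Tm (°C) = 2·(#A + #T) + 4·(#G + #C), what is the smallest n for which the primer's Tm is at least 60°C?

First 16 bases: GTTGCCGACCCGCCCC → Tm = 58°C (< 60°C)
First 17 bases: GTTGCCGACCCGCCCCT → Tm = 60°C (≥ 60°C)
Each additional base adds 2°C (A/T) or 4°C (G/C), so Tm is non-decreasing in n; n = 17 is the first length to reach 60°C.

n = 17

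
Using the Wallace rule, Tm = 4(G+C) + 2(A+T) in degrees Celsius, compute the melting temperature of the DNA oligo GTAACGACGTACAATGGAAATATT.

Scanning the sequence gives A=10, G=5, C=3, T=6.
So N_AT = 16 and N_GC = 8.
Tm = 2(16) + 4(8) = 32 + 32 = 64°C

64°C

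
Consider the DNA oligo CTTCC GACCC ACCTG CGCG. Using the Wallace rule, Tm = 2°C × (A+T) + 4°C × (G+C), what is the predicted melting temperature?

66°C

Base counts: C=10, T=3, G=4, A=2
A+T = 5, G+C = 14
Tm = 2(5) + 4(14) = 10 + 56 = 66°C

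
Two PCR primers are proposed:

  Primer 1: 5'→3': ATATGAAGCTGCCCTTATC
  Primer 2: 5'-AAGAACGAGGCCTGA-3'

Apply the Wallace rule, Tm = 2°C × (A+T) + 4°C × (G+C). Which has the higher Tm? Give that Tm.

Primer 1: A+T=11, G+C=8 → Tm = 2(11)+4(8) = 54°C
Primer 2: A+T=7, G+C=8 → Tm = 2(7)+4(8) = 46°C
54°C vs 46°C → primer 1 is higher.

Primer 1, 54°C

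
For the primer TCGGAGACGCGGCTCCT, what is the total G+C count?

12

T=3, G=6, C=6, A=2
G+C = 6 + 6 = 12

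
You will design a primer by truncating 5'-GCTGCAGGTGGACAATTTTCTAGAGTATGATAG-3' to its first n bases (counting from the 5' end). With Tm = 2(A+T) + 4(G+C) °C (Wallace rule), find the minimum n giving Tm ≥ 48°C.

n = 15

First 14 bases: GCTGCAGGTGGACA → Tm = 46°C (< 48°C)
First 15 bases: GCTGCAGGTGGACAA → Tm = 48°C (≥ 48°C)
Since every base adds ≥2°C, Tm only increases with n, so the threshold is first crossed at n = 15.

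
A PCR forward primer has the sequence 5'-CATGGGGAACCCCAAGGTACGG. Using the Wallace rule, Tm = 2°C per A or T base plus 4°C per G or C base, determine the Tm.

Base counts: T=2, C=6, G=8, A=6
A+T = 8, G+C = 14
Tm = 4·14 + 2·8 = 56 + 16 = 72°C

72°C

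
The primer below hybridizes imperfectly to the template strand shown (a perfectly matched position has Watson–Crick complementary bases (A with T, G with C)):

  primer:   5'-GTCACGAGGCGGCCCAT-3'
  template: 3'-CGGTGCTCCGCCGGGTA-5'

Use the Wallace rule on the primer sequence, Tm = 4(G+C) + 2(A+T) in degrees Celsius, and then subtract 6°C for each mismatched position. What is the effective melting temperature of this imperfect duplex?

52°C

Primer base counts: A=3, T=2, G=6, C=6 → A+T=5, G+C=12
Perfect-match Tm = 2(5) + 4(12) = 10 + 48 = 58°C
Mismatches (positions where the bases are not complementary): 1 (at position 2)
Effective Tm = 58 − 1×6 = 58 − 6 = 52°C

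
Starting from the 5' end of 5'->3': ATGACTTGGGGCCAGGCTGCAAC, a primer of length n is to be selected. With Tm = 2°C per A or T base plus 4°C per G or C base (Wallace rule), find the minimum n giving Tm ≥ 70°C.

First 21 bases: ATGACTTGGGGCCAGGCTGCA → Tm = 68°C (< 70°C)
First 22 bases: ATGACTTGGGGCCAGGCTGCAA → Tm = 70°C (≥ 70°C)
Since every base adds ≥2°C, Tm only increases with n, so the threshold is first crossed at n = 22.

n = 22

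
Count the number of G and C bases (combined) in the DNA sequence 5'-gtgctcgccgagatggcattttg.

C=5, A=3, T=7, G=8
G+C = 8 + 5 = 13

13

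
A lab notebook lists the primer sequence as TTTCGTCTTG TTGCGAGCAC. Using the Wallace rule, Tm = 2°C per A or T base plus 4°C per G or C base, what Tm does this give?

Counting bases: G=5, T=8, C=5, A=2
So N_AT = 10 and N_GC = 10.
Tm = 2×10 + 4×10 = 60°C

60°C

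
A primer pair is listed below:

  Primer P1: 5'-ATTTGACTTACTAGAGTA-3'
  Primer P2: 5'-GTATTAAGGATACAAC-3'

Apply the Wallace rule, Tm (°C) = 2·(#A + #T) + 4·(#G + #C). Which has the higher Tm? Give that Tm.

Primer P1, 46°C

Primer P1: A+T=13, G+C=5 → Tm = 2(13)+4(5) = 46°C
Primer P2: A+T=11, G+C=5 → Tm = 2(11)+4(5) = 42°C
46°C vs 42°C → primer P1 is higher.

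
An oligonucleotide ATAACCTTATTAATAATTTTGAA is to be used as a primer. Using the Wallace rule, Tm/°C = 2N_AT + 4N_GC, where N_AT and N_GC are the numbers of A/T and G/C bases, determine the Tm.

Scanning the sequence gives G=1, C=2, T=10, A=10.
So N_AT = 20 and N_GC = 3.
Tm = 2×20 + 4×3 = 52°C

52°C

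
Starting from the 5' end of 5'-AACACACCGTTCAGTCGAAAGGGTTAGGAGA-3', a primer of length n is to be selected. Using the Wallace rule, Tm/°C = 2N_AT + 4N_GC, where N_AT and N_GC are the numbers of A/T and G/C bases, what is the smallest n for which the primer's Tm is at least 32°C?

n = 11

First 10 bases: AACACACCGT → Tm = 30°C (< 32°C)
First 11 bases: AACACACCGTT → Tm = 32°C (≥ 32°C)
Since every base adds ≥2°C, Tm only increases with n, so the threshold is first crossed at n = 11.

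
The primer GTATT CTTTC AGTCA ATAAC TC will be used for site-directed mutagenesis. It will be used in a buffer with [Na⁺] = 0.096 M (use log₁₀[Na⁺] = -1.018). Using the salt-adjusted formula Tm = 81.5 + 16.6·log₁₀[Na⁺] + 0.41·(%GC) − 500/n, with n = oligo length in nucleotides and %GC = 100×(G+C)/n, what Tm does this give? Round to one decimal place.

54.9°C

Length n = 22. Scanning the sequence gives G=2, T=9, A=6, C=5.
G+C = 7, so %GC = 7/22 × 100 = 31.818%
Salt term: 16.6 × (-1.018) = -16.899
GC term: 0.41 × 31.818 = 13.045; length term: −500/22 = −22.727
Tm = 81.5 + (-16.899) + 13.045 − 22.727 = 54.919 → 54.9°C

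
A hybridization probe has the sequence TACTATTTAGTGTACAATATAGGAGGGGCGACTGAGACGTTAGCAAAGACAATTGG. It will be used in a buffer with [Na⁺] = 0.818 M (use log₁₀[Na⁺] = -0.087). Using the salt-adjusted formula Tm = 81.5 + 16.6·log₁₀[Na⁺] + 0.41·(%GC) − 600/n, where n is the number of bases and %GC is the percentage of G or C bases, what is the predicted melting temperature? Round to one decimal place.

Length n = 56. G=16, T=14, C=7, A=19
G+C = 23, so %GC = 23/56 × 100 = 41.071%
Salt term: 16.6 × (-0.087) = -1.444
GC term: 0.41 × 41.071 = 16.839; length term: −600/56 = −10.714
Tm = 81.5 + (-1.444) + 16.839 − 10.714 = 86.181 → 86.2°C

86.2°C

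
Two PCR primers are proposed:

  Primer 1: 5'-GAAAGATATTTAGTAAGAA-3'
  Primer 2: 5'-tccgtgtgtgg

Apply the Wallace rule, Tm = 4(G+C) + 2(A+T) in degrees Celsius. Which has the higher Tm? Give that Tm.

Primer 1: A+T=15, G+C=4 → Tm = 2(15)+4(4) = 46°C
Primer 2: A+T=4, G+C=7 → Tm = 2(4)+4(7) = 36°C
46°C vs 36°C → primer 1 is higher.

Primer 1, 46°C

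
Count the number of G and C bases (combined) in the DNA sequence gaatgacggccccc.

Counting bases: G=4, A=3, T=1, C=6
Total G or C: 4 + 6 = 10

10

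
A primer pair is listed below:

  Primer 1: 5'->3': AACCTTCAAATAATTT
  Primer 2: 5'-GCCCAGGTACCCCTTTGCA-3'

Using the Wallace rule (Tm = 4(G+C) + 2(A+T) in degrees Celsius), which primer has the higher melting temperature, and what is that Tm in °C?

Primer 1: A+T=13, G+C=3 → Tm = 2(13)+4(3) = 38°C
Primer 2: A+T=7, G+C=12 → Tm = 2(7)+4(12) = 62°C
38°C vs 62°C → primer 2 is higher.

Primer 2, 62°C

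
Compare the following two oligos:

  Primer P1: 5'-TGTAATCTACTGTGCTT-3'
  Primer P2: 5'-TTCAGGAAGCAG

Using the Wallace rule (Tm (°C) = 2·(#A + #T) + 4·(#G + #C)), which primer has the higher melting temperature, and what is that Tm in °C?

Primer P1: A+T=11, G+C=6 → Tm = 2(11)+4(6) = 46°C
Primer P2: A+T=6, G+C=6 → Tm = 2(6)+4(6) = 36°C
46°C vs 36°C → primer P1 is higher.

Primer P1, 46°C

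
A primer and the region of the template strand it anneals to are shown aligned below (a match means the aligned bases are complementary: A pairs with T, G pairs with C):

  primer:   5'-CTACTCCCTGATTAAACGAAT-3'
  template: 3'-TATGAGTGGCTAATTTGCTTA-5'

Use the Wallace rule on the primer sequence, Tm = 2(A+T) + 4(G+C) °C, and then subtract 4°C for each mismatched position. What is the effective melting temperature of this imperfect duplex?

46°C

Primer base counts: A=7, T=6, G=2, C=6 → A+T=13, G+C=8
Perfect-match Tm = 2(13) + 4(8) = 26 + 32 = 58°C
Mismatches (positions where the bases are not complementary): 3 (at positions 1, 7, 9)
Effective Tm = 58 − 3×4 = 58 − 12 = 46°C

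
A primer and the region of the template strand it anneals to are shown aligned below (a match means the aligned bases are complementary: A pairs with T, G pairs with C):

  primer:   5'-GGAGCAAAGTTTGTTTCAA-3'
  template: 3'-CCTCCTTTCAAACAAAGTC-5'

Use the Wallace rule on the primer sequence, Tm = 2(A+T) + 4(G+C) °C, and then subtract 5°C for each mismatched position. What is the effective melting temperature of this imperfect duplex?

Primer base counts: A=6, T=6, G=5, C=2 → A+T=12, G+C=7
Perfect-match Tm = 2(12) + 4(7) = 24 + 28 = 52°C
Mismatches (positions where the bases are not complementary): 2 (at positions 5, 19)
Effective Tm = 52 − 2×5 = 52 − 10 = 42°C

42°C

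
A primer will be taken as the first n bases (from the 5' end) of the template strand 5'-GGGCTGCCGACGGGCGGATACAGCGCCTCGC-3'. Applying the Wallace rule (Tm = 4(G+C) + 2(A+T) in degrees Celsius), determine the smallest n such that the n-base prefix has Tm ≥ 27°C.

First 7 bases: GGGCTGC → Tm = 26°C (< 27°C)
First 8 bases: GGGCTGCC → Tm = 30°C (≥ 27°C)
Since every base adds ≥2°C, Tm only increases with n, so the threshold is first crossed at n = 8.

n = 8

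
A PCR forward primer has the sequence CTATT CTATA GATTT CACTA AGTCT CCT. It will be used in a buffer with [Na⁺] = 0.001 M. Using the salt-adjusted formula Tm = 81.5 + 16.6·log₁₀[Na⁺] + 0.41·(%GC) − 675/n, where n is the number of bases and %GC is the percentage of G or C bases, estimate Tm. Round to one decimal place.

Length n = 28. Counting bases: G=2, C=7, T=12, A=7
G+C = 9, so %GC = 9/28 × 100 = 32.143%
Salt term: 16.6 × (-3) = -49.8
GC term: 0.41 × 32.143 = 13.179; length term: −675/28 = −24.107
Tm = 81.5 + (-49.8) + 13.179 − 24.107 = 20.772 → 20.8°C

20.8°C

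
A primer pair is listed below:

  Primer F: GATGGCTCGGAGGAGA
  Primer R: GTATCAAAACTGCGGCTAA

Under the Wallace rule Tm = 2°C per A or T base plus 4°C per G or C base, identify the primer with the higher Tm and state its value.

Primer F: A+T=6, G+C=10 → Tm = 2(6)+4(10) = 52°C
Primer R: A+T=11, G+C=8 → Tm = 2(11)+4(8) = 54°C
52°C vs 54°C → primer R is higher.

Primer R, 54°C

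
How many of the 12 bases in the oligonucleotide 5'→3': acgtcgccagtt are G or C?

7

Counting bases: A=2, G=3, C=4, T=3
G+C = 3 + 4 = 7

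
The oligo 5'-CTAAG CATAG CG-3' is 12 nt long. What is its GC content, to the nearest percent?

50%

Counting bases: C=3, T=2, G=3, A=4
G+C = 3 + 3 = 6 out of 12 bases
%GC = 6/12 × 100 = 50% ≈ 50%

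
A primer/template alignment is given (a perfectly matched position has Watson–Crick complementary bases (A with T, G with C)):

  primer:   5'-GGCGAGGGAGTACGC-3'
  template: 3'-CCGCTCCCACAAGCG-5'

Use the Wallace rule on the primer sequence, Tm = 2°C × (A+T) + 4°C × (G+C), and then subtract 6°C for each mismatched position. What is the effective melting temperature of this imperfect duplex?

Primer base counts: A=3, T=1, G=8, C=3 → A+T=4, G+C=11
Perfect-match Tm = 2(4) + 4(11) = 8 + 44 = 52°C
Mismatches (positions where the bases are not complementary): 2 (at positions 9, 12)
Effective Tm = 52 − 2×6 = 52 − 12 = 40°C

40°C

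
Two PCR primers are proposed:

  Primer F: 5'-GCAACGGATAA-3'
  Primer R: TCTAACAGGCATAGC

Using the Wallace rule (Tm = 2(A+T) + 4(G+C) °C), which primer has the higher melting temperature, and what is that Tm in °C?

Primer R, 44°C

Primer F: A+T=6, G+C=5 → Tm = 2(6)+4(5) = 32°C
Primer R: A+T=8, G+C=7 → Tm = 2(8)+4(7) = 44°C
32°C vs 44°C → primer R is higher.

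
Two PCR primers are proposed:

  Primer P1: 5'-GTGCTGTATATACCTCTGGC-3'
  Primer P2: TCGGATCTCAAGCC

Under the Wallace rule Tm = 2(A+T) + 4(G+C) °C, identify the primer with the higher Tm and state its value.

Primer P1: A+T=10, G+C=10 → Tm = 2(10)+4(10) = 60°C
Primer P2: A+T=6, G+C=8 → Tm = 2(6)+4(8) = 44°C
60°C vs 44°C → primer P1 is higher.

Primer P1, 60°C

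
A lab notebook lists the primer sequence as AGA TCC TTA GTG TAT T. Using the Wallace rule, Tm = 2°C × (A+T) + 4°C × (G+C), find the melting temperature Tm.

T=7, G=3, A=4, C=2
AT pairs contribute 11, GC pairs contribute 5.
Tm = 2×11 + 4×5 = 42°C

42°C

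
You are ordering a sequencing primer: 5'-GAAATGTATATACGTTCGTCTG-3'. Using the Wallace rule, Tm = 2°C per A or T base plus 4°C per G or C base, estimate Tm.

Counting bases: C=3, T=8, G=5, A=6
So N_AT = 14 and N_GC = 8.
Tm = 2×14 + 4×8 = 60°C

60°C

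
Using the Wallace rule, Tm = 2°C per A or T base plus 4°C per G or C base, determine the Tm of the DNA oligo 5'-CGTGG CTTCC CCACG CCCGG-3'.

T=3, A=1, C=10, G=6
So N_AT = 4 and N_GC = 16.
Tm = 4·16 + 2·4 = 64 + 8 = 72°C

72°C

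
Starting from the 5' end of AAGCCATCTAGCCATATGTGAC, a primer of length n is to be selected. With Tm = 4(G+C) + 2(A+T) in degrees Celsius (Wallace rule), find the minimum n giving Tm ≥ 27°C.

First 9 bases: AAGCCATCT → Tm = 26°C (< 27°C)
First 10 bases: AAGCCATCTA → Tm = 28°C (≥ 27°C)
Since every base adds ≥2°C, Tm only increases with n, so the threshold is first crossed at n = 10.

n = 10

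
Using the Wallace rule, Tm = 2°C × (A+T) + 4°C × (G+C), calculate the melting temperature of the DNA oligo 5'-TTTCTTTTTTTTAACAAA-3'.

Scanning the sequence gives C=2, A=5, T=11, G=0.
A+T = 16, G+C = 2
Tm = 2×16 + 4×2 = 40°C

40°C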